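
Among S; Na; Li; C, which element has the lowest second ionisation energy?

S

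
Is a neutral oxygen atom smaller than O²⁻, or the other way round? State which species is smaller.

O

Forming O²⁻ adds 2 electrons to O. More electron–electron repulsion in the same shell, with unchanged nuclear charge, lets the cloud expand.
An anion is larger than its parent atom: O²⁻ > O.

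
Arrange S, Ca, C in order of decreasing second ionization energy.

C, S, Ca

After 1 electron has been removed, what remains? S⁺ still has 5 valence electrons; Ca⁺ still has 1 valence electron; C⁺ still has 3 valence electrons.
All are still removing valence electrons, so compare the +1 ions as you would atoms: IE_2 generally rises across a period (higher Z_eff) and falls down a group (larger shell), subject to the usual subshell exceptions.
Valence configurations: S⁺ [Ne]3s²3p³, Ca⁺ [Ar]4s¹, C⁺ [He]2s²2p¹.
Tabulated IE_2 (kJ/mol): S 2252, Ca 1145, C 2353.
Putting it together, IE_2: Ca < S < C.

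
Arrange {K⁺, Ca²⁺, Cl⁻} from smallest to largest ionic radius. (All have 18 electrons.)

All of these have 18 electrons, so size is governed by nuclear charge alone: the more protons, the stronger the pull on the same electron cloud, and the smaller the ion.
Nuclear charges: Ca²⁺ (Z=20), K⁺ (Z=19), Cl⁻ (Z=17).
Smallest to largest: Ca²⁺ < K⁺ < Cl⁻.

Ca²⁺ < K⁺ < Cl⁻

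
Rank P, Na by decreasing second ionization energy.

Na, P

IE_2 is the cost of taking one more electron from the +1 cation: P⁺ still has 4 valence electrons; Na⁺ is the bare [Ne] core.
Core electrons are held far more tightly than valence electrons, so Na tops the IE_2 order.
Tabulated IE_2 (kJ/mol): P 1907, Na 4562.
Hence IE_2: P < Na.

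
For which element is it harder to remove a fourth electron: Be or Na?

Be

The fourth ionization energy removes an electron from the +3 ion. For each element: Be³⁺ is already 1 electron into the core; Na³⁺ is already 2 electrons into the core.
All of these are removing an electron from a noble-gas core or deeper; the smaller core (lower principal quantum number) is held far more tightly, and within a period the higher nuclear charge binds the same core more tightly.
The numbers (kJ/mol): Be 21007, Na 9543.
Hence IE_4: Na < Be.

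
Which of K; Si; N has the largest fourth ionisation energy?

IE_4 is the cost of taking one more electron from the +3 cation: K³⁺ is already 2 electrons into the core; Si³⁺ still has 1 valence electron; N³⁺ still has 2 valence electrons.
Usually core removal costs more than valence removal, but here the competition is close: a tightly held n=2 valence electron can cost more to remove than an n=3 core electron, so the actual values have to decide it.
Valence configurations: Si³⁺ [Ne]3s¹, N³⁺ [He]2s².
Tabulated IE_4 (kJ/mol): K 5877, Si 4356, N 7475.
So the fourth ionization energies run Si < K < N.

N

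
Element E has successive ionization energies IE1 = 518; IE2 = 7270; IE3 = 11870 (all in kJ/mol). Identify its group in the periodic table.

Group 1

Look for the largest jump between consecutive ionization energies: IE2/IE1 ≈ 14.0, far larger than any earlier ratio.
That jump marks the point where a core electron is being removed. So the atom has 1 valence electron.
A main-group element with 1 valence electron is in group 1.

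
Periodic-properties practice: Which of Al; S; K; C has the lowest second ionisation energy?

Al

The second ionization energy removes an electron from the +1 ion. For each element: Al⁺ still has 2 valence electrons; S⁺ still has 5 valence electrons; K⁺ is the bare [Ar] core; C⁺ still has 3 valence electrons.
Breaking into a closed-shell core is much more expensive than removing a leftover valence electron — K has the largest IE_2 here.
Valence configurations: Al⁺ [Ne]3s², S⁺ [Ne]3s²3p³, C⁺ [He]2s²2p¹.
The numbers (kJ/mol): Al 1817, S 2252, K 3052, C 2353.
Overall IE_2 order: Al < S < C < K.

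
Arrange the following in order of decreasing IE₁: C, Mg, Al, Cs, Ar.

Across a period the outer electron is held more tightly (higher IE₁); down a group it sits in a higher shell, more shielded, and comes off more easily.
Neither a single period nor a single group — weigh both effects.
Al > Cs: both effects reinforce here, so Al is clearly the higher of the two.
Mg > Al: this pair runs against the simple trend — see the exception note.
C > Mg: both effects reinforce here, so C is clearly the higher of the two.
Ar > C: period and group pull opposite ways; the across-period shift dominates (1521 vs 1086 kJ/mol).
Note the exception: Mg has a higher first ionization energy than Al, contrary to the simple trend — Al's single 3p electron is easier to remove than one from Mg's filled 3s².
Tabulated first ionization energy (kJ/mol): C 1086, Mg 738, Al 578, Ar 1521, Cs 376.
So from highest to lowest: Ar > C > Mg > Al > Cs.

Ar > C > Mg > Al > Cs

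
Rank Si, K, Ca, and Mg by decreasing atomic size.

K, Ca, Mg, Si

Mg is in period 3, group 2; Si is in period 3, group 14; K is in period 4, group 1; Ca is in period 4, group 2.
Across a period the added protons contract the valence shell; down a group each new principal shell makes the atom larger.
Neither a single period nor a single group — weigh both effects.
Mg > Si: Mg lies to the left of Si in period 3, so the across-period effect alone puts Mg larger.
Ca > Mg: they share group 2; the group trend gives Ca the larger value.
K > Ca: K lies to the left of Ca in period 4, so the across-period effect alone puts K larger.
Tabulated atomic radius (pm): Mg 139, Si 116, K 196, Ca 171.
So from largest to smallest: K > Ca > Mg > Si.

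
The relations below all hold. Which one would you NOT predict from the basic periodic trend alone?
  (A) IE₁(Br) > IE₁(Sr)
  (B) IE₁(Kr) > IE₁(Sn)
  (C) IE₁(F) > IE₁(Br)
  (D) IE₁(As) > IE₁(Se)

(D)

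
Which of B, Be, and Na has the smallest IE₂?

After 1 electron has been removed, what remains? B⁺ still has 2 valence electrons; Be⁺ still has 1 valence electron; Na⁺ is the bare [Ne] core.
Pulling an electron out of a noble-gas core costs far more than removing a remaining valence electron, so Na sits at the high end of IE_2.
Valence configurations: B⁺ [He]2s², Be⁺ [He]2s¹.
Tabulated IE_2 (kJ/mol): B 2427, Be 1757, Na 4562.
Putting it together, IE_2: Be < B < Na.

Be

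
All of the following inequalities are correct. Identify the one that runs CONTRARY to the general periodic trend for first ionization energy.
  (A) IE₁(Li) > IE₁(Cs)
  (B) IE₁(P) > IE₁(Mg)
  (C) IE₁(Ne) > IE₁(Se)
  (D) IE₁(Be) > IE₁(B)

(D)

The general trend: first ionization energy increases across a period and decreases down a group.
(A) Li (period 2, group 1) vs Cs (period 6, group 1): the stated order agrees with the simple trend.
(B) P (period 3, group 15) vs Mg (period 3, group 2): the stated order agrees with the simple trend.
(C) Ne (period 2, group 18) vs Se (period 4, group 16): the stated order agrees with the simple trend.
(D) Be (period 2, group 2) vs B (period 2, group 13): the stated order contradicts the simple trend.
The exception is (D): removing B's lone 2p electron is easier than breaking Be's filled 2s².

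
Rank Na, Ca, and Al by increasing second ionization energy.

Ca < Al < Na

After 1 electron has been removed, what remains? Na⁺ is the bare [Ne] core; Ca⁺ still has 1 valence electron; Al⁺ still has 2 valence electrons.
Breaking into a closed-shell core is much more expensive than removing a leftover valence electron — Na has the largest IE_2 here.
Valence configurations: Ca⁺ [Ar]4s¹, Al⁺ [Ne]3s².
Approximate IE_2 values (kJ/mol): Na 4562, Ca 1145, Al 1817.
So the second ionization energies run Ca < Al < Na.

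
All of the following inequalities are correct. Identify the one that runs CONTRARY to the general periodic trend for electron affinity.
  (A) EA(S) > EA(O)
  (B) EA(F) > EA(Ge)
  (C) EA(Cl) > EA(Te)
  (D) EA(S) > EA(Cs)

The general trend: electron affinity increases across a period and decreases down a group.
(A) S (period 3, group 16) vs O (period 2, group 16): the stated order contradicts the simple trend.
(B) F (period 2, group 17) vs Ge (period 4, group 14): the stated order agrees with the simple trend.
(C) Cl (period 3, group 17) vs Te (period 5, group 16): the stated order agrees with the simple trend.
(D) S (period 3, group 16) vs Cs (period 6, group 1): the stated order agrees with the simple trend.
The exception is (A): the compact 2p subshell of O repels the added electron more than S's larger 3p does.

(A)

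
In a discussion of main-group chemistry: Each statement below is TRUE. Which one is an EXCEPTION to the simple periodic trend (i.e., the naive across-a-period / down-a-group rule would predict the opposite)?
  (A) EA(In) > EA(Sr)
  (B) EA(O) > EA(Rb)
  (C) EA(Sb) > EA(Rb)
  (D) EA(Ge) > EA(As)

(D)

The general trend: electron affinity increases across a period and decreases down a group.
(A) In (period 5, group 13) vs Sr (period 5, group 2): the stated order agrees with the simple trend.
(B) O (period 2, group 16) vs Rb (period 5, group 1): the stated order agrees with the simple trend.
(C) Sb (period 5, group 15) vs Rb (period 5, group 1): the stated order agrees with the simple trend.
(D) Ge (period 4, group 14) vs As (period 4, group 15): the stated order contradicts the simple trend.
The exception is (D): adding an electron to As's half-filled 4p³ is unfavourable, so Ge (4p²) has the more exothermic EA.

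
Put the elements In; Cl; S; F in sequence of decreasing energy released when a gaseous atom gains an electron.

Cl > F > S > In

F is in period 2, group 17; S is in period 3, group 16; Cl is in period 3, group 17; In is in period 5, group 13.
Electron affinity generally becomes more exothermic across a period toward the halogens and less exothermic down a group.
These span different periods and groups, so the two trends combine.
S > In: both effects reinforce here, so S is clearly the higher of the two.
F > S: relative to S, both the across-period and down-group shifts push F's electron affinity up.
Cl > F: this pair runs against the simple trend — see the exception note.
Note the exception: Cl has a higher electron affinity than F, contrary to the simple trend — F's small 2p subshell makes the incoming electron feel strong e⁻–e⁻ repulsion, so Cl actually releases more energy on gaining an electron.
Tabulated electron affinity (kJ/mol): F 328, S 200, Cl 349, In 29.
So from highest to lowest: Cl > F > S > In.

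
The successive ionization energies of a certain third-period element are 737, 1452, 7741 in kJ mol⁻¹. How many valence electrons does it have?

2

Look for the largest jump between consecutive ionization energies: IE3/IE2 ≈ 5.3, far larger than any earlier ratio.
That jump marks the point where a core electron is being removed. So the atom has 2 valence electrons.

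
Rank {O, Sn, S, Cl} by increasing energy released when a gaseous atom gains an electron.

Sn < O < S < Cl

O is in period 2, group 16; S is in period 3, group 16; Cl is in period 3, group 17; Sn is in period 5, group 14.
EA tends to increase across a period and decrease down a group, though the pattern is less regular than for IE or radius.
Here both period and group differ, so the two effects have to be weighed against each other.
O > Sn: relative to Sn, both the across-period and down-group shifts push O's electron affinity up.
S > O: this pair runs against the simple trend — see the exception note.
Cl > S: both are in period 3; the period trend gives Cl the larger value.
Note the exception: S has a higher electron affinity than O, contrary to the simple trend — the compact 2p subshell of O repels the added electron more than S's larger 3p does.
Tabulated electron affinity (kJ/mol): O 141, S 200, Cl 349, Sn 107.
So from lowest to highest: Sn < O < S < Cl.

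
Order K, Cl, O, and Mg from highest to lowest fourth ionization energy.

Mg > O > K > Cl

IE_4 is the cost of taking one more electron from the +3 cation: K³⁺ is already 2 electrons into the core; Cl³⁺ still has 4 valence electrons; O³⁺ still has 3 valence electrons; Mg³⁺ is already 1 electron into the core.
Usually core removal costs more than valence removal, but here the competition is close: a tightly held n=2 valence electron can cost more to remove than an n=3 core electron, so the actual values have to decide it.
Valence configurations: Cl³⁺ [Ne]3s²3p², O³⁺ [He]2s²2p¹.
Tabulated IE_4 (kJ/mol): K 5877, Cl 5159, O 7469, Mg 10543.
So the fourth ionization energies run Cl < K < O < Mg.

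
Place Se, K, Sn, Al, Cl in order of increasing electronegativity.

Al is in period 3, group 13; Cl is in period 3, group 17; K is in period 4, group 1; Se is in period 4, group 16; Sn is in period 5, group 14.
Atoms toward the upper right of the periodic table pull bonding electrons most strongly.
Neither a single period nor a single group — weigh both effects.
Al > K: relative to K, both the across-period and down-group shifts push Al's electronegativity up.
Sn > Al: the two effects oppose for this pair; the across-period effect wins (1.96 vs 1.61).
Se > Sn: both effects reinforce here, so Se is clearly the higher of the two.
Cl > Se: both effects reinforce here, so Cl is clearly the higher of the two.
Approximate values (Pauling): Al 1.61, Cl 3.16, K 0.82, Se 2.55, Sn 1.96.
So from lowest to highest: K < Al < Sn < Se < Cl.

K < Al < Sn < Se < Cl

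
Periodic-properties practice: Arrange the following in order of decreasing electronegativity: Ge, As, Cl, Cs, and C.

Cl > C > As > Ge > Cs

Atoms toward the upper right of the periodic table pull bonding electrons most strongly.
Neither a single period nor a single group — weigh both effects.
Ge > Cs: relative to Cs, both the across-period and down-group shifts push Ge's electronegativity up.
As > Ge: As lies to the right of Ge in period 4, so the across-period effect alone puts As higher.
C > As: the two effects oppose for this pair; the down-group effect wins (2.55 vs 2.18).
Cl > C: the two effects oppose for this pair; the across-period effect wins (3.16 vs 2.55).
For reference (Pauling): C 2.55, Cl 3.16, Ge 2.01, As 2.18, Cs 0.79.
So from highest to lowest: Cl > C > As > Ge > Cs.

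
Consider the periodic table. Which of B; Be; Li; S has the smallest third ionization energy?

S

Consider each +2 ion: B²⁺ still has 1 valence electron; Be²⁺ is the bare [He] core; Li²⁺ is already 1 electron into the core; S²⁺ still has 4 valence electrons.
Core electrons are held far more tightly than valence electrons, so Li and Be top the IE_3 order.
Valence configurations: B²⁺ [He]2s¹, S²⁺ [Ne]3s²3p².
The numbers (kJ/mol): B 3660, Be 14849, Li 11815, S 3357.
Hence IE_3: S < B < Li < Be.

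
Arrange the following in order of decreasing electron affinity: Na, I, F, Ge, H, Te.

H is in period 1, group 1; F is in period 2, group 17; Na is in period 3, group 1; Ge is in period 4, group 14; Te is in period 5, group 16; I is in period 5, group 17.
Electron affinity generally becomes more exothermic across a period toward the halogens and less exothermic down a group.
Here both period and group differ, so the two effects have to be weighed against each other.
H > Na: H sits above Na in group 1, so the down-group effect alone puts H higher.
Ge > H: the two effects oppose for this pair; the across-period effect wins (119 vs 73 kJ/mol).
Te > Ge: the two effects oppose for this pair; the across-period effect wins (190 vs 119 kJ/mol).
I > Te: I lies to the right of Te in period 5, so the across-period effect alone puts I higher.
F > I: they share group 17; the group trend gives F the larger value.
Approximate values (kJ/mol): H 73, F 328, Na 53, Ge 119, Te 190, I 295.
So from highest to lowest: F > I > Te > Ge > H > Na.

F > I > Te > Ge > H > Na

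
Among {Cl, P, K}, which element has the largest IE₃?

K

After 2 electrons have been removed, what remains? Cl²⁺ still has 5 valence electrons; P²⁺ still has 3 valence electrons; K²⁺ is already 1 electron into the core.
Pulling an electron out of a noble-gas core costs far more than removing a remaining valence electron, so K sits at the high end of IE_3.
Valence configurations: Cl²⁺ [Ne]3s²3p³, P²⁺ [Ne]3s²3p¹.
Tabulated IE_3 (kJ/mol): Cl 3822, P 2914, K 4420.
Hence IE_3: P < Cl < K.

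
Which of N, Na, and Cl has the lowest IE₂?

Cl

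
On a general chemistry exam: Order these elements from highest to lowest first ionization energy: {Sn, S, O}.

Across a period the outer electron is held more tightly (higher IE₁); down a group it sits in a higher shell, more shielded, and comes off more easily.
Here both period and group differ, so the two effects have to be weighed against each other.
S > Sn: both effects reinforce here, so S is clearly the higher of the two.
O > S: they share group 16; the group trend gives O the larger value.
For reference (kJ/mol): O 1314, S 1000, Sn 709.
So from highest to lowest: O > S > Sn.

O > S > Sn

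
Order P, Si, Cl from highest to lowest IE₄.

Cl > P > Si

IE_4 is the cost of taking one more electron from the +3 cation: P³⁺ still has 2 valence electrons; Si³⁺ still has 1 valence electron; Cl³⁺ still has 4 valence electrons.
All are still removing valence electrons, so compare the +3 ions as you would atoms: IE_4 generally rises across a period (higher Z_eff) and falls down a group (larger shell), subject to the usual subshell exceptions.
Valence configurations: P³⁺ [Ne]3s², Si³⁺ [Ne]3s¹, Cl³⁺ [Ne]3s²3p².
Approximate IE_4 values (kJ/mol): P 4964, Si 4356, Cl 5159.
Hence IE_4: Si < P < Cl.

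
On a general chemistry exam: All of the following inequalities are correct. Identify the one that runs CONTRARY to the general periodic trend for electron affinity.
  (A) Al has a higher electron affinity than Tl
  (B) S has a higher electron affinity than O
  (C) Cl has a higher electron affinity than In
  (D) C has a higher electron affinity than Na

(B)

The general trend: electron affinity increases across a period and decreases down a group.
(A) Al (period 3, group 13) vs Tl (period 6, group 13): the stated order agrees with the simple trend.
(B) S (period 3, group 16) vs O (period 2, group 16): the stated order contradicts the simple trend.
(C) Cl (period 3, group 17) vs In (period 5, group 13): the stated order agrees with the simple trend.
(D) C (period 2, group 14) vs Na (period 3, group 1): the stated order agrees with the simple trend.
The exception is (B): the compact 2p subshell of O repels the added electron more than S's larger 3p does.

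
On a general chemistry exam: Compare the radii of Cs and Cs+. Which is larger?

Cs

Forming Cs+ removes 1 electron from Cs. Fewer electrons for the same nuclear charge means less shielding and a higher Z_eff on the remaining electrons, and for main-group metals the entire outer shell is lost.
A cation is smaller than its parent atom: Cs+ < Cs.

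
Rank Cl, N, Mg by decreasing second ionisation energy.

N > Cl > Mg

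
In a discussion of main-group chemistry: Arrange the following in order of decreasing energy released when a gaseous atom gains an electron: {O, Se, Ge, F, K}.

Adding an electron releases more energy for atoms nearer the top right (short of the noble gases).
Neither a single period nor a single group — weigh both effects.
Ge > K: both are in period 4; the period trend gives Ge the larger value.
O > Ge: relative to Ge, both the across-period and down-group shifts push O's electron affinity up.
Se > O: this pair runs against the simple trend — see the exception note.
F > Se: both effects reinforce here, so F is clearly the higher of the two.
Note the exception: Se has a higher electron affinity than O, contrary to the simple trend — O's compact 2p subshell gives strong electron–electron repulsion on the added electron.
For reference (kJ/mol): O 141, F 328, K 48, Ge 119, Se 195.
So from highest to lowest: F > Se > O > Ge > K.

F > Se > O > Ge > K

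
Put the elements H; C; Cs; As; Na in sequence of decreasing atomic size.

Moving right in a period, electrons are added to the same shell under a stronger nuclear pull, so atoms get smaller; moving down, a new shell is opened and atoms get larger.
These span different periods and groups, so the two trends combine.
C > H: period and group pull opposite ways; the down-group shift dominates (75 vs 32 pm).
As > C: period and group pull opposite ways; the down-group shift dominates (121 vs 75 pm).
Na > As: period and group pull opposite ways; the across-period shift dominates (155 vs 121 pm).
Cs > Na: Cs sits below Na in group 1, so the down-group effect alone puts Cs larger.
For reference (pm): H 32, C 75, Na 155, As 121, Cs 232.
So from largest to smallest: Cs > Na > As > C > H.

Cs > Na > As > C > H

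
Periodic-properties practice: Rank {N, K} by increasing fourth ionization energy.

K < N

Consider each +3 ion: N³⁺ still has 2 valence electrons; K³⁺ is already 2 electrons into the core.
Usually core removal costs more than valence removal, but here the competition is close: a tightly held n=2 valence electron can cost more to remove than an n=3 core electron, so the actual values have to decide it.
Approximate IE_4 values (kJ/mol): N 7475, K 5877.
Overall IE_4 order: K < N.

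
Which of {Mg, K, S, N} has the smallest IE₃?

S

IE_3 is the cost of taking one more electron from the +2 cation: Mg²⁺ is the bare [Ne] core; K²⁺ is already 1 electron into the core; S²⁺ still has 4 valence electrons; N²⁺ still has 3 valence electrons.
Usually core removal costs more than valence removal, but here the competition is close: a tightly held n=2 valence electron can cost more to remove than an n=3 core electron, so the actual values have to decide it.
Valence configurations: S²⁺ [Ne]3s²3p², N²⁺ [He]2s²2p¹.
Approximate IE_3 values (kJ/mol): Mg 7733, K 4420, S 3357, N 4578.
Hence IE_3: S < K < N < Mg.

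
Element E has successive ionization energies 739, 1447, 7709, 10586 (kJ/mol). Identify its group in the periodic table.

Look for the largest jump between consecutive ionization energies: IE3/IE2 ≈ 5.3, far larger than any earlier ratio.
That jump marks the point where a core electron is being removed. So the atom has 2 valence electrons.
A main-group element with 2 valence electrons is in group 2.

Group 2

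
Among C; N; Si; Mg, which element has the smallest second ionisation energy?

Mg

IE_2 is the cost of taking one more electron from the +1 cation: C⁺ still has 3 valence electrons; N⁺ still has 4 valence electrons; Si⁺ still has 3 valence electrons; Mg⁺ still has 1 valence electron.
All are still removing valence electrons, so compare the +1 ions as you would atoms: IE_2 generally rises across a period (higher Z_eff) and falls down a group (larger shell), subject to the usual subshell exceptions.
Valence configurations: C⁺ [He]2s²2p¹, N⁺ [He]2s²2p², Si⁺ [Ne]3s²3p¹, Mg⁺ [Ne]3s¹.
Approximate IE_2 values (kJ/mol): C 2353, N 2856, Si 1577, Mg 1451.
Overall IE_2 order: Mg < Si < C < N.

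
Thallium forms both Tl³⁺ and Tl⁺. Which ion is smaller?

Tl³⁺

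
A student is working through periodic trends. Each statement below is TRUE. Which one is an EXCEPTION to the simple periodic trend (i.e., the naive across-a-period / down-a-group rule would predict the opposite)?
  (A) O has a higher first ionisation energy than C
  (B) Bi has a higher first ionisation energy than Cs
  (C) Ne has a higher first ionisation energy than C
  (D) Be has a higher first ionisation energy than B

The general trend: first ionisation energy increases across a period and decreases down a group.
(A) O (period 2, group 16) vs C (period 2, group 14): the stated order agrees with the simple trend.
(B) Bi (period 6, group 15) vs Cs (period 6, group 1): the stated order agrees with the simple trend.
(C) Ne (period 2, group 18) vs C (period 2, group 14): the stated order agrees with the simple trend.
(D) Be (period 2, group 2) vs B (period 2, group 13): the stated order contradicts the simple trend.
The exception is (D): removing B's lone 2p electron is easier than breaking Be's filled 2s².

(D)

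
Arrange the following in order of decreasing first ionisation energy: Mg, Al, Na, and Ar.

Na is in period 3, group 1; Mg is in period 3, group 2; Al is in period 3, group 13; Ar is in period 3, group 18.
Across a period the outer electron is held more tightly (higher IE₁); down a group it sits in a higher shell, more shielded, and comes off more easily.
All lie in period 3; the across-period trend (first ionization energy increases left to right) applies, with the exception below.
Note the exception: Mg has a higher first ionization energy than Al, contrary to the simple trend — Al's single 3p electron is easier to remove than one from Mg's filled 3s².
For reference (kJ/mol): Na 496, Mg 738, Al 578, Ar 1521.
So from highest to lowest: Ar > Mg > Al > Na.

Ar > Mg > Al > Na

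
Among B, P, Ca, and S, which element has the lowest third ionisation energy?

P

The third ionization energy removes an electron from the +2 ion. For each element: B²⁺ still has 1 valence electron; P²⁺ still has 3 valence electrons; Ca²⁺ is the bare [Ar] core; S²⁺ still has 4 valence electrons.
Core electrons are held far more tightly than valence electrons, so Ca tops the IE_3 order.
Valence configurations: B²⁺ [He]2s¹, P²⁺ [Ne]3s²3p¹, S²⁺ [Ne]3s²3p².
Approximate IE_3 values (kJ/mol): B 3660, P 2914, Ca 4912, S 3357.
Overall IE_3 order: P < S < B < Ca.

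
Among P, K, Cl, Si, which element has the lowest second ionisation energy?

Si

The second ionization energy removes an electron from the +1 ion. For each element: P⁺ still has 4 valence electrons; K⁺ is the bare [Ar] core; Cl⁺ still has 6 valence electrons; Si⁺ still has 3 valence electrons.
Core electrons are held far more tightly than valence electrons, so K tops the IE_2 order.
Valence configurations: P⁺ [Ne]3s²3p², Cl⁺ [Ne]3s²3p⁴, Si⁺ [Ne]3s²3p¹.
Tabulated IE_2 (kJ/mol): P 1907, K 3052, Cl 2298, Si 1577.
Putting it together, IE_2: Si < P < Cl < K.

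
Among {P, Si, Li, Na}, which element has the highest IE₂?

Consider each +1 ion: P⁺ still has 4 valence electrons; Si⁺ still has 3 valence electrons; Li⁺ is the bare [He] core; Na⁺ is the bare [Ne] core.
Pulling an electron out of a noble-gas core costs far more than removing a remaining valence electron, so Na and Li sit at the high end of IE_2.
Valence configurations: P⁺ [Ne]3s²3p², Si⁺ [Ne]3s²3p¹.
The numbers (kJ/mol): P 1907, Si 1577, Li 7298, Na 4562.
Hence IE_2: Si < P < Na < Li.

Li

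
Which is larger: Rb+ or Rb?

Forming Rb+ removes 1 electron from Rb. Fewer electrons for the same nuclear charge means less shielding and a higher Z_eff on the remaining electrons, and for main-group metals the entire outer shell is lost.
A cation is smaller than its parent atom: Rb+ < Rb.

Rb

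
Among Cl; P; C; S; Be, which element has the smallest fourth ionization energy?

The fourth ionization energy removes an electron from the +3 ion. For each element: Cl³⁺ still has 4 valence electrons; P³⁺ still has 2 valence electrons; C³⁺ still has 1 valence electron; S³⁺ still has 3 valence electrons; Be³⁺ is already 1 electron into the core.
Core electrons are held far more tightly than valence electrons, so Be tops the IE_4 order.
Valence configurations: Cl³⁺ [Ne]3s²3p², P³⁺ [Ne]3s², C³⁺ [He]2s¹, S³⁺ [Ne]3s²3p¹.
S³⁺ loses a lone 3p electron whereas P³⁺ must break into a filled 3s² pair, so IE_4(P) > IE_4(S) even though S has the higher nuclear charge.
Approximate IE_4 values (kJ/mol): Cl 5159, P 4964, C 6223, S 4556, Be 21007.
Hence IE_4: S < P < Cl < C < Be.

S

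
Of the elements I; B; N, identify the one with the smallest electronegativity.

B

B is in period 2, group 13; N is in period 2, group 15; I is in period 5, group 17.
Atoms toward the upper right of the periodic table pull bonding electrons most strongly.
Here both period and group differ, so the two effects have to be weighed against each other.
I > B: the two effects oppose for this pair; the across-period effect wins (2.66 vs 2.04).
N > I: the two effects oppose for this pair; the down-group effect wins (3.04 vs 2.66).
For reference (Pauling): B 2.04, N 3.04, I 2.66.
The smallest electronegativity among these belongs to B.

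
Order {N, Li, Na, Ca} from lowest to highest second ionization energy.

IE_2 is the cost of taking one more electron from the +1 cation: N⁺ still has 4 valence electrons; Li⁺ is the bare [He] core; Na⁺ is the bare [Ne] core; Ca⁺ still has 1 valence electron.
Pulling an electron out of a noble-gas core costs far more than removing a remaining valence electron, so Na and Li sit at the high end of IE_2.
Valence configurations: N⁺ [He]2s²2p², Ca⁺ [Ar]4s¹.
Approximate IE_2 values (kJ/mol): N 2856, Li 7298, Na 4562, Ca 1145.
Hence IE_2: Ca < N < Na < Li.

Ca < N < Na < Li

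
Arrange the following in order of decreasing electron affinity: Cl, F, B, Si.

Cl > F > Si > B

B is in period 2, group 13; F is in period 2, group 17; Si is in period 3, group 14; Cl is in period 3, group 17.
Adding an electron releases more energy for atoms nearer the top right (short of the noble gases).
Neither a single period nor a single group — weigh both effects.
Si > B: the two effects oppose for this pair; the across-period effect wins (134 vs 27 kJ/mol).
F > Si: relative to Si, both the across-period and down-group shifts push F's electron affinity up.
Cl > F: this pair runs against the simple trend — see the exception note.
Note the exception: Cl has a higher electron affinity than F, contrary to the simple trend — F's small 2p subshell makes the incoming electron feel strong e⁻–e⁻ repulsion, so Cl actually releases more energy on gaining an electron.
Tabulated electron affinity (kJ/mol): B 27, F 328, Si 134, Cl 349.
So from highest to lowest: Cl > F > Si > B.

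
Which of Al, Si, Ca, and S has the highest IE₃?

Ca

After 2 electrons have been removed, what remains? Al²⁺ still has 1 valence electron; Si²⁺ still has 2 valence electrons; Ca²⁺ is the bare [Ar] core; S²⁺ still has 4 valence electrons.
Core electrons are held far more tightly than valence electrons, so Ca tops the IE_3 order.
Valence configurations: Al²⁺ [Ne]3s¹, Si²⁺ [Ne]3s², S²⁺ [Ne]3s²3p².
Tabulated IE_3 (kJ/mol): Al 2745, Si 3232, Ca 4912, S 3357.
Hence IE_3: Al < Si < S < Ca.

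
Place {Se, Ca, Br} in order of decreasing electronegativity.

Br > Se > Ca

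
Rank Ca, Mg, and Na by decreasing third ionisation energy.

After 2 electrons have been removed, what remains? Ca²⁺ is the bare [Ar] core; Mg²⁺ is the bare [Ne] core; Na²⁺ is already 1 electron into the core.
All of these are removing an electron from a noble-gas core or deeper; the smaller core (lower principal quantum number) is held far more tightly, and within a period the higher nuclear charge binds the same core more tightly.
Tabulated IE_3 (kJ/mol): Ca 4912, Mg 7733, Na 6910.
Putting it together, IE_3: Ca < Na < Mg.

Mg > Na > Ca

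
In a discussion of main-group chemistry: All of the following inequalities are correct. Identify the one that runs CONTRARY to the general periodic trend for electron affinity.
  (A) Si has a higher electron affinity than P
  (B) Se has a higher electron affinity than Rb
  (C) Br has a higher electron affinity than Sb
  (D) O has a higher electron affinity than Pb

The general trend: electron affinity increases across a period and decreases down a group.
(A) Si (period 3, group 14) vs P (period 3, group 15): the stated order contradicts the simple trend.
(B) Se (period 4, group 16) vs Rb (period 5, group 1): the stated order agrees with the simple trend.
(C) Br (period 4, group 17) vs Sb (period 5, group 15): the stated order agrees with the simple trend.
(D) O (period 2, group 16) vs Pb (period 6, group 14): the stated order agrees with the simple trend.
The exception is (A): adding an electron to P's half-filled 3p³ is unfavourable, so Si (3p²) has the more exothermic EA.

(A)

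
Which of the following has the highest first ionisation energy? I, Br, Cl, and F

F is in period 2, group 17; Cl is in period 3, group 17; Br is in period 4, group 17; I is in period 5, group 17.
IE₁ increases left→right with effective nuclear charge and decreases top→bottom as the valence shell moves farther out.
All are in group 17, so first ionization energy increases up the group.
The highest first ionisation energy among these belongs to F.

F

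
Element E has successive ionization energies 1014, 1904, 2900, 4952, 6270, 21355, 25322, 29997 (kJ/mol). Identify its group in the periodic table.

Group 15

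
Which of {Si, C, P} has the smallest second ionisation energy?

Si

After 1 electron has been removed, what remains? Si⁺ still has 3 valence electrons; C⁺ still has 3 valence electrons; P⁺ still has 4 valence electrons.
All are still removing valence electrons, so compare the +1 ions as you would atoms: IE_2 generally rises across a period (higher Z_eff) and falls down a group (larger shell), subject to the usual subshell exceptions.
Valence configurations: Si⁺ [Ne]3s²3p¹, C⁺ [He]2s²2p¹, P⁺ [Ne]3s²3p².
Tabulated IE_2 (kJ/mol): Si 1577, C 2353, P 1907.
Putting it together, IE_2: Si < P < C.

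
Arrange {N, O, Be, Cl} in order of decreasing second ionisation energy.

After 1 electron has been removed, what remains? N⁺ still has 4 valence electrons; O⁺ still has 5 valence electrons; Be⁺ still has 1 valence electron; Cl⁺ still has 6 valence electrons.
All are still removing valence electrons, so compare the +1 ions as you would atoms: IE_2 generally rises across a period (higher Z_eff) and falls down a group (larger shell), subject to the usual subshell exceptions.
Valence configurations: N⁺ [He]2s²2p², O⁺ [He]2s²2p³, Be⁺ [He]2s¹, Cl⁺ [Ne]3s²3p⁴.
The numbers (kJ/mol): N 2856, O 3388, Be 1757, Cl 2298.
Putting it together, IE_2: Be < Cl < N < O.

O, N, Cl, Be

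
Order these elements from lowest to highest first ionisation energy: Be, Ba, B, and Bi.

Be is in period 2, group 2; B is in period 2, group 13; Ba is in period 6, group 2; Bi is in period 6, group 15.
IE₁ increases left→right with effective nuclear charge and decreases top→bottom as the valence shell moves farther out.
Neither a single period nor a single group — weigh both effects.
Bi > Ba: both are in period 6; the period trend gives Bi the larger value.
B > Bi: the two effects oppose for this pair; the down-group effect wins (801 vs 703 kJ/mol).
Be > B: this pair runs against the simple trend — see the exception note.
Note the exception: Be has a higher first ionization energy than B, contrary to the simple trend — removing B's lone 2p electron is easier than breaking Be's filled 2s².
Approximate values (kJ/mol): Be 900, B 801, Ba 503, Bi 703.
So from lowest to highest: Ba < Bi < B < Be.

Ba < Bi < B < Be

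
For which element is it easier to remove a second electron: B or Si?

Si

After 1 electron has been removed, what remains? B⁺ still has 2 valence electrons; Si⁺ still has 3 valence electrons.
All are still removing valence electrons, so compare the +1 ions as you would atoms: IE_2 generally rises across a period (higher Z_eff) and falls down a group (larger shell), subject to the usual subshell exceptions.
Valence configurations: B⁺ [He]2s², Si⁺ [Ne]3s²3p¹.
The numbers (kJ/mol): B 2427, Si 1577.
Overall IE_2 order: Si < B.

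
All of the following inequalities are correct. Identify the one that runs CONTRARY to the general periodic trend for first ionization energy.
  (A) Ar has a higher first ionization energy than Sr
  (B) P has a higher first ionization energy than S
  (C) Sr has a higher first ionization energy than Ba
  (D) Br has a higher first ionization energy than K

The general trend: first ionization energy increases across a period and decreases down a group.
(A) Ar (period 3, group 18) vs Sr (period 5, group 2): the stated order agrees with the simple trend.
(B) P (period 3, group 15) vs S (period 3, group 16): the stated order contradicts the simple trend.
(C) Sr (period 5, group 2) vs Ba (period 6, group 2): the stated order agrees with the simple trend.
(D) Br (period 4, group 17) vs K (period 4, group 1): the stated order agrees with the simple trend.
The exception is (B): S (3p⁴) ionizes more easily than half-filled P (3p³) because the paired 3p electron in S is pushed out by e⁻–e⁻ repulsion.

(B)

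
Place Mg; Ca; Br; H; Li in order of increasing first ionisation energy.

Li < Ca < Mg < Br < H

Across a period the outer electron is held more tightly (higher IE₁); down a group it sits in a higher shell, more shielded, and comes off more easily.
These span different periods and groups, so the two trends combine.
Ca > Li: the two effects oppose for this pair; the across-period effect wins (590 vs 520 kJ/mol).
Mg > Ca: they share group 2; the group trend gives Mg the larger value.
Br > Mg: period and group pull opposite ways; the across-period shift dominates (1140 vs 738 kJ/mol).
H > Br: the two effects oppose for this pair; the down-group effect wins (1312 vs 1140 kJ/mol).
For reference (kJ/mol): H 1312, Li 520, Mg 738, Ca 590, Br 1140.
So from lowest to highest: Li < Ca < Mg < Br < H.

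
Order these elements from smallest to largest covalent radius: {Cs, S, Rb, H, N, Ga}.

H < N < S < Ga < Rb < Cs

H is in period 1, group 1; N is in period 2, group 15; S is in period 3, group 16; Ga is in period 4, group 13; Rb is in period 5, group 1; Cs is in period 6, group 1.
Across a period the added protons contract the valence shell; down a group each new principal shell makes the atom larger.
Neither a single period nor a single group — weigh both effects.
N > H: the two effects oppose for this pair; the down-group effect wins (71 vs 32 pm).
S > N: period and group pull opposite ways; the down-group shift dominates (103 vs 71 pm).
Ga > S: both effects reinforce here, so Ga is clearly the larger of the two.
Rb > Ga: both effects reinforce here, so Rb is clearly the larger of the two.
Cs > Rb: they share group 1; the group trend gives Cs the larger value.
Tabulated atomic radius (pm): H 32, N 71, S 103, Ga 124, Rb 210, Cs 232.
So from smallest to largest: H < N < S < Ga < Rb < Cs.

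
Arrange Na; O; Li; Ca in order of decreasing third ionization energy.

The third ionization energy removes an electron from the +2 ion. For each element: Na²⁺ is already 1 electron into the core; O²⁺ still has 4 valence electrons; Li²⁺ is already 1 electron into the core; Ca²⁺ is the bare [Ar] core.
Usually core removal costs more than valence removal, but here the competition is close: a tightly held n=2 valence electron can cost more to remove than an n=3 core electron, so the actual values have to decide it.
Approximate IE_3 values (kJ/mol): Na 6910, O 5300, Li 11815, Ca 4912.
Overall IE_3 order: Ca < O < Na < Li.

Li > Na > O > Ca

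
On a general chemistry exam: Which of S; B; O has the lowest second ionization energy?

IE_2 is the cost of taking one more electron from the +1 cation: S⁺ still has 5 valence electrons; B⁺ still has 2 valence electrons; O⁺ still has 5 valence electrons.
All are still removing valence electrons, so compare the +1 ions as you would atoms: IE_2 generally rises across a period (higher Z_eff) and falls down a group (larger shell), subject to the usual subshell exceptions.
Valence configurations: S⁺ [Ne]3s²3p³, B⁺ [He]2s², O⁺ [He]2s²2p³.
Approximate IE_2 values (kJ/mol): S 2252, B 2427, O 3388.
Hence IE_2: S < B < O.

S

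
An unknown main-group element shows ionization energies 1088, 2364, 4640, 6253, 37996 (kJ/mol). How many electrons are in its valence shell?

4

Look for the largest jump between consecutive ionization energies: IE5/IE4 ≈ 6.1, far larger than any earlier ratio.
That jump marks the point where a core electron is being removed. So the atom has 4 valence electrons.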